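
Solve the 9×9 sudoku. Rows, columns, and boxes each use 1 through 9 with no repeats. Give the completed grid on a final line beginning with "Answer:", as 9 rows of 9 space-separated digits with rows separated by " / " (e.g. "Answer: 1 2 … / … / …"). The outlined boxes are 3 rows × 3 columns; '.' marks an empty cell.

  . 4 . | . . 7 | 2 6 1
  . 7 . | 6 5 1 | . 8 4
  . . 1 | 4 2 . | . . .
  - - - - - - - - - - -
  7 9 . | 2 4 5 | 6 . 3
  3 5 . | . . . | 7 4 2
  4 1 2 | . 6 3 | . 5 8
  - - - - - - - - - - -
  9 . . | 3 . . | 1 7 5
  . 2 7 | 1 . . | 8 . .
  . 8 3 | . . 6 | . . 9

Step 1. [r8c1∈{5,6}] 5 has one home in row 8: r8c1 ⇒ r8c1=5.
Step 2. [r1c1∈{8}] nothing but 8 survives at r1c1. So r1c1=8.
Step 3. [r1c4∈{9}] r1c4's peers cover all but 9, so r1c4=9.
Step 4. [r3c2∈{3,6}] across col 2, 3 lands solely at r3c2. So r3c2=3.
Step 5. [r5c4∈{8}] r5c4 has the single candidate 8, so r5c4=8.
Step 6. [r3c8∈{9}] only 9 remains possible at r3c8, so r3c8=9.
Step 7. [r7c6∈{2,4,8}] r7c6 is the only open cell in row 7 admitting 2 ⇒ r7c6=2.
Step 8. [r8c5∈{9}] only 9 remains possible at r8c5. So r8c5=9.
Step 9. [r6c4∈{7}] r6c4 is down to just 7, so r6c4=7.
Step 10. [r7c2∈{6}] nothing but 6 survives at r7c2. So r7c2=6.
Step 11. [r6c7∈{9}] r6c7 has the single candidate 9 ⇒ r6c7=9.
Step 12. [r9c8∈{2}] only 2 remains possible at r9c8 ⇒ r9c8=2.
Step 13. [r3c7∈{5}] r3c7 is down to just 5. So r3c7=5.
Step 14. [r1c3∈{5}] r1c3 has the single candidate 5, so r1c3=5.
Step 15. [r3c6∈{8}] nothing but 8 survives at r3c6. So r3c6=8.
Step 16. [r4c8∈{1}] r4c8 has the single candidate 1. So r4c8=1.
Step 17. [r1c5∈{3}] nothing but 3 survives at r1c5. So r1c5=3.
Step 18. [r8c8∈{3}] r8c8 has the single candidate 3. So r8c8=3.
Step 19. [r2c7∈{3}] nothing but 3 survives at r2c7. So r2c7=3.
Step 20. [r5c3∈{6}] r5c3's peers cover all but 6 ⇒ r5c3=6.
Step 21. [r8c6∈{4}] r8c6's peers cover all but 4, so r8c6=4.
Step 22. [r9c4∈{5}] r9c4 has the single candidate 5. So r9c4=5.
Step 23. [r2c3∈{9}] r2c3 has the single candidate 9 ⇒ r2c3=9.
Step 24. [r9c5∈{7}] r9c5 is down to just 7. So r9c5=7.
Step 25. [r8c9∈{6}] nothing but 6 survives at r8c9 ⇒ r8c9=6.
Step 26. [r7c3∈{4}] r7c3's peers cover all but 4 ⇒ r7c3=4.
Step 27. [r2c1∈{2}] nothing but 2 survives at r2c1. So r2c1=2.
Step 28. [r3c9∈{7}] r3c9's peers cover all but 7, so r3c9=7.
Step 29. [r5c6∈{9}] nothing but 9 survives at r5c6, so r5c6=9.
Step 30. [r4c3∈{8}] only 8 remains possible at r4c3. So r4c3=8.
Step 31. [r5c5∈{1}] r5c5's peers cover all but 1. So r5c5=1.
Step 32. [r9c7∈{4}] r9c7 is down to just 4. So r9c7=4.
Step 33. [r7c5∈{8}] only 8 remains possible at r7c5, so r7c5=8.
Step 34. [r3c1∈{6}] nothing but 6 survives at r3c1. So r3c1=6.
Step 35. [r9c1∈{1}] r9c1's peers cover all but 1 ⇒ r9c1=1.

Answer: 8 4 5 9 3 7 2 6 1 / 2 7 9 6 5 1 3 8 4 / 6 3 1 4 2 8 5 9 7 / 7 9 8 2 4 5 6 1 3 / 3 5 6 8 1 9 7 4 2 / 4 1 2 7 6 3 9 5 8 / 9 6 4 3 8 2 1 7 5 / 5 2 7 1 9 4 8 3 6 / 1 8 3 5 7 6 4 2 9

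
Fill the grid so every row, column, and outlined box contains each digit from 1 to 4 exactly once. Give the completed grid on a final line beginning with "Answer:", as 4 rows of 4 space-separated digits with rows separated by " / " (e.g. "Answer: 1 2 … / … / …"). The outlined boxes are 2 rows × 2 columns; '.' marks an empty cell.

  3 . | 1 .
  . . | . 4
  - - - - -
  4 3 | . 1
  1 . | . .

Step 1. [r4c2∈{2}] r4c2 is down to just 2. So r4c2=2.
Step 2. [r2c3∈{2,3}] across row 2, 3 lands solely at r2c3, so r2c3=3.
Step 3. [r4c4∈{3}] r4c4's peers cover all but 3. So r4c4=3.
Step 4. [r4c3∈{4}] r4c3 has the single candidate 4, so r4c3=4.
Step 5. [r1c2∈{4}] r1c2 is down to just 4. So r1c2=4.
Step 6. [r3c3∈{2}] r3c3's peers cover all but 2. So r3c3=2.
Step 7. [r2c2∈{1}] only 1 remains possible at r2c2, so r2c2=1.
Step 8. [r2c1∈{2}] r2c1's peers cover all but 2 ⇒ r2c1=2.
Step 9. [r1c4∈{2}] nothing but 2 survives at r1c4 ⇒ r1c4=2.

Answer: 3 4 1 2 / 2 1 3 4 / 4 3 2 1 / 1 2 4 3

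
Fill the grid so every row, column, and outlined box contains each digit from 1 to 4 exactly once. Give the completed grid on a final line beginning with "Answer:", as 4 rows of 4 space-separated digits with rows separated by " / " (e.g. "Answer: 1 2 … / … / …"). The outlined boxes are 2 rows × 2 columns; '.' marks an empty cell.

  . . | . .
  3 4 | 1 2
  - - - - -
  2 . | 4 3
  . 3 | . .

Step 1. [r3c2∈{1}] only 1 remains possible at r3c2 ⇒ r3c2=1.
Step 2. [r1c4∈{4}] only 4 remains possible at r1c4, so r1c4=4.
Step 3. [r1c2∈{2}] only 2 remains possible at r1c2, so r1c2=2.
Step 4. [r1c3∈{3}] nothing but 3 survives at r1c3 ⇒ r1c3=3.
Step 5. [r4c3∈{2}] r4c3 has the single candidate 2. So r4c3=2.
Step 6. [r1c1∈{1}] r1c1's peers cover all but 1. So r1c1=1.
Step 7. [r4c1∈{4}] nothing but 4 survives at r4c1, so r4c1=4.
Step 8. [r4c4∈{1}] r4c4 is down to just 1 ⇒ r4c4=1.

Answer: 1 2 3 4 / 3 4 1 2 / 2 1 4 3 / 4 3 2 1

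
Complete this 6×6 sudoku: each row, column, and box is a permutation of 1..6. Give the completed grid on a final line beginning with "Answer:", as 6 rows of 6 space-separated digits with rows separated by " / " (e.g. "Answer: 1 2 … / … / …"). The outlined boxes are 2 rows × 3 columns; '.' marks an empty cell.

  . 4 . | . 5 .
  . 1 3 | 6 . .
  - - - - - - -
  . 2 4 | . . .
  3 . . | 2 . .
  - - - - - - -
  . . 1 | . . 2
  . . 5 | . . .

Step 1. [r3c1∈{1,5,6}] r3c1 is the only open cell in col 1 admitting 1, so r3c1=1.
Step 2. [r6c1∈{2,4,6}] 2 has one home in row 6: r6c1. So r6c1=2.
Step 3. [r4c3∈{6}] nothing but 6 survives at r4c3. So r4c3=6.
Step 4. [r2c6∈{4}] r2c6 is down to just 4 ⇒ r2c6=4.
Step 5. [r5c4∈{3,4,5}] 5 has one home in row 5: r5c4 ⇒ r5c4=5.
Step 6. [r6c4∈{1,3,4}] across col 4, 4 lands solely at r6c4 ⇒ r6c4=4.
Step 7. [r3c6∈{3,5,6}] r3c6 is the only open cell in row 3 admitting 5. So r3c6=5.
Step 8. [r6c6∈{1,3,6}] 6 has one home in col 6: r6c6, so r6c6=6.
Step 9. [r5c5∈{3}] r5c5 has the single candidate 3 ⇒ r5c5=3.
Step 10. [r1c4∈{1,3}] in col 4, 1 fits only at r1c4 ⇒ r1c4=1.
Step 11. [r6c5∈{1}] r6c5's peers cover all but 1, so r6c5=1.
Step 12. [r5c2∈{6}] nothing but 6 survives at r5c2. So r5c2=6.
Step 13. [r4c6∈{1}] r4c6 is down to just 1, so r4c6=1.
Step 14. [r6c2∈{3}] r6c2 is down to just 3, so r6c2=3.
Step 15. [r3c4∈{3}] r3c4's peers cover all but 3 ⇒ r3c4=3.
Step 16. [r2c5∈{2}] r2c5's peers cover all but 2, so r2c5=2.
Step 17. [r4c5∈{4}] r4c5 has the single candidate 4 ⇒ r4c5=4.
Step 18. [r2c1∈{5}] r2c1's peers cover all but 5 ⇒ r2c1=5.
Step 19. [r1c1∈{6}] r1c1 has the single candidate 6, so r1c1=6.
Step 20. [r5c1∈{4}] nothing but 4 survives at r5c1 ⇒ r5c1=4.
Step 21. [r1c6∈{3}] r1c6 is down to just 3 ⇒ r1c6=3.
Step 22. [r4c2∈{5}] r4c2 has the single candidate 5 ⇒ r4c2=5.
Step 23. [r1c3∈{2}] r1c3 is down to just 2, so r1c3=2.
Step 24. [r3c5∈{6}] only 6 remains possible at r3c5. So r3c5=6.

Answer: 6 4 2 1 5 3 / 5 1 3 6 2 4 / 1 2 4 3 6 5 / 3 5 6 2 4 1 / 4 6 1 5 3 2 / 2 3 5 4 1 6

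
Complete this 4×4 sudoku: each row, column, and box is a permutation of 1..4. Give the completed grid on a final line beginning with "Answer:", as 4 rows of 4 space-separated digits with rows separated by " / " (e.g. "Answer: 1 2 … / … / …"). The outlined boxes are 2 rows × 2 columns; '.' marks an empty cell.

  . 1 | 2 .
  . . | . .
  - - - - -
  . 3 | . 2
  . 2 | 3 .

Step 1. [r2c2∈{4}] r2c2's peers cover all but 4, so r2c2=4.
Step 2. [r3c3∈{1,4}] r3c3 is the only open cell in col 3 admitting 4 ⇒ r3c3=4.
Step 3. [r1c1∈{3}] r1c1 is down to just 3, so r1c1=3.
Step 4. [r4c4∈{1}] nothing but 1 survives at r4c4 ⇒ r4c4=1.
Step 5. [r2c3∈{1}] r2c3's peers cover all but 1. So r2c3=1.
Step 6. [r2c4∈{3}] nothing but 3 survives at r2c4 ⇒ r2c4=3.
Step 7. [r2c1∈{2}] only 2 remains possible at r2c1. So r2c1=2.
Step 8. [r1c4∈{4}] r1c4's peers cover all but 4. So r1c4=4.
Step 9. [r3c1∈{1}] r3c1 has the single candidate 1 ⇒ r3c1=1.
Step 10. [r4c1∈{4}] r4c1's peers cover all but 4, so r4c1=4.

Answer: 3 1 2 4 / 2 4 1 3 / 1 3 4 2 / 4 2 3 1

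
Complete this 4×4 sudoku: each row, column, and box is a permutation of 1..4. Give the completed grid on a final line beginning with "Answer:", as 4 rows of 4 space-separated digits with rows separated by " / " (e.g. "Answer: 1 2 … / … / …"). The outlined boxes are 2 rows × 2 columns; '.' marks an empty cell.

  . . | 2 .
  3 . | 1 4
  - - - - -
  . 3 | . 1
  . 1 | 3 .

Step 1. [r4c1∈{2,4}] 4 has one home in row 4: r4c1. So r4c1=4.
Step 2. [r1c4∈{3}] nothing but 3 survives at r1c4, so r1c4=3.
Step 3. [r1c1∈{1}] r1c1's peers cover all but 1. So r1c1=1.
Step 4. [r3c3∈{4}] only 4 remains possible at r3c3. So r3c3=4.
Step 5. [r4c4∈{2}] nothing but 2 survives at r4c4. So r4c4=2.
Step 6. [r3c1∈{2}] nothing but 2 survives at r3c1, so r3c1=2.
Step 7. [r2c2∈{2}] r2c2 has the single candidate 2. So r2c2=2.
Step 8. [r1c2∈{4}] nothing but 4 survives at r1c2, so r1c2=4.

Answer: 1 4 2 3 / 3 2 1 4 / 2 3 4 1 / 4 1 3 2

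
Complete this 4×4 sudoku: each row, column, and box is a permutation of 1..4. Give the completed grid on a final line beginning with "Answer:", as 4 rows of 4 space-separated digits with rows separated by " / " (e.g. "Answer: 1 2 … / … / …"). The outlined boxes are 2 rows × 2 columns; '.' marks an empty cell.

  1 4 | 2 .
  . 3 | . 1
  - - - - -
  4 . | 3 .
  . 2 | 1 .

Step 1. [r3c4∈{2}] r3c4's peers cover all but 2. So r3c4=2.
Step 2. [r3c2∈{1}] nothing but 1 survives at r3c2. So r3c2=1.
Step 3. [r2c1∈{2}] r2c1 has the single candidate 2 ⇒ r2c1=2.
Step 4. [r4c4∈{4}] nothing but 4 survives at r4c4 ⇒ r4c4=4.
Step 5. [r2c3∈{4}] only 4 remains possible at r2c3. So r2c3=4.
Step 6. [r4c1∈{3}] r4c1 has the single candidate 3. So r4c1=3.
Step 7. [r1c4∈{3}] r1c4 has the single candidate 3 ⇒ r1c4=3.

Answer: 1 4 2 3 / 2 3 4 1 / 4 1 3 2 / 3 2 1 4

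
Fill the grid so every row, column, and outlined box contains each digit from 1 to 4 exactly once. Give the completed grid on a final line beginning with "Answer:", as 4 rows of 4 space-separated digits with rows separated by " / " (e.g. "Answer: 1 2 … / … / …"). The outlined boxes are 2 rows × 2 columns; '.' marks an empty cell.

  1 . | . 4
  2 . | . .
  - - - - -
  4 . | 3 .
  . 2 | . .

Step 1. [r4c4∈{1}] only 1 remains possible at r4c4. So r4c4=1.
Step 2. [r1c2∈{3}] r1c2 is down to just 3. So r1c2=3.
Step 3. [r4c1∈{3}] only 3 remains possible at r4c1 ⇒ r4c1=3.
Step 4. [r1c3∈{2}] r1c3's peers cover all but 2. So r1c3=2.
Step 5. [r2c3∈{1}] nothing but 1 survives at r2c3. So r2c3=1.
Step 6. [r4c3∈{4}] r4c3 has the single candidate 4, so r4c3=4.
Step 7. [r2c4∈{3}] r2c4 has the single candidate 3, so r2c4=3.
Step 8. [r2c2∈{4}] only 4 remains possible at r2c2 ⇒ r2c2=4.
Step 9. [r3c2∈{1}] r3c2 is down to just 1. So r3c2=1.
Step 10. [r3c4∈{2}] r3c4 is down to just 2 ⇒ r3c4=2.

Answer: 1 3 2 4 / 2 4 1 3 / 4 1 3 2 / 3 2 4 1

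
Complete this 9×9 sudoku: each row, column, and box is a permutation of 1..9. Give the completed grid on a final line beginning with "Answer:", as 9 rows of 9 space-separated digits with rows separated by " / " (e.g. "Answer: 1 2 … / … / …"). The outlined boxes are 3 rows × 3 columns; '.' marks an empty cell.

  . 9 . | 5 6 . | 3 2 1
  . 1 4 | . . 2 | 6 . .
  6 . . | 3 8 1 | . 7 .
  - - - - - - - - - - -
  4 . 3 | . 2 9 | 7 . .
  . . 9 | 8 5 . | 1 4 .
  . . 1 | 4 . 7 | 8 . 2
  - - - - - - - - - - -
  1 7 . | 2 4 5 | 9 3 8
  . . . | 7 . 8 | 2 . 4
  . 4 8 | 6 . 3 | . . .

Step 1. [r8c8∈{1,5,6}] across box 9, 6 lands solely at r8c8 ⇒ r8c8=6.
Step 2. [r6c1∈{5}] r6c1's peers cover all but 5. So r6c1=5.
Step 3. [r3c9∈{5,9}] in row 3, 9 fits only at r3c9. So r3c9=9.
Step 4. [r2c9∈{5}] only 5 remains possible at r2c9. So r2c9=5.
Step 5. [r5c1∈{2,7}] across row 5, 7 lands solely at r5c1, so r5c1=7.
Step 6. [r4c9∈{6}] r4c9 has the single candidate 6. So r4c9=6.
Step 7. [r9c8∈{1,5}] r9c8 is the only open cell in col 8 admitting 1, so r9c8=1.
Step 8. [r9c5∈{9}] r9c5's peers cover all but 9 ⇒ r9c5=9.
Step 9. [r8c3∈{5}] r8c3 is down to just 5 ⇒ r8c3=5.
Step 10. [r2c1∈{3,8}] across row 2, 3 lands solely at r2c1 ⇒ r2c1=3.
Step 11. [r5c2∈{2,6}] r5c2 is the only open cell in row 5 admitting 2. So r5c2=2.
Step 12. [r6c8∈{9}] only 9 remains possible at r6c8. So r6c8=9.
Step 13. [r1c6∈{4}] only 4 remains possible at r1c6, so r1c6=4.
Step 14. [r7c3∈{6}] only 6 remains possible at r7c3, so r7c3=6.
Step 15. [r5c6∈{6}] r5c6's peers cover all but 6 ⇒ r5c6=6.
Step 16. [r4c8∈{5}] nothing but 5 survives at r4c8. So r4c8=5.
Step 17. [r4c2∈{8}] nothing but 8 survives at r4c2, so r4c2=8.
Step 18. [r6c2∈{6}] r6c2 is down to just 6, so r6c2=6.
Step 19. [r8c2∈{3}] nothing but 3 survives at r8c2 ⇒ r8c2=3.
Step 20. [r2c8∈{8}] r2c8's peers cover all but 8 ⇒ r2c8=8.
Step 21. [r1c3∈{7}] nothing but 7 survives at r1c3. So r1c3=7.
Step 22. [r2c5∈{7}] only 7 remains possible at r2c5, so r2c5=7.
Step 23. [r3c3∈{2}] r3c3 is down to just 2, so r3c3=2.
Step 24. [r9c1∈{2}] r9c1 is down to just 2. So r9c1=2.
Step 25. [r1c1∈{8}] only 8 remains possible at r1c1, so r1c1=8.
Step 26. [r8c1∈{9}] r8c1 has the single candidate 9 ⇒ r8c1=9.
Step 27. [r2c4∈{9}] only 9 remains possible at r2c4 ⇒ r2c4=9.
Step 28. [r4c4∈{1}] nothing but 1 survives at r4c4 ⇒ r4c4=1.
Step 29. [r9c9∈{7}] r9c9 is down to just 7. So r9c9=7.
Step 30. [r9c7∈{5}] only 5 remains possible at r9c7, so r9c7=5.
Step 31. [r5c9∈{3}] r5c9's peers cover all but 3, so r5c9=3.
Step 32. [r8c5∈{1}] r8c5's peers cover all but 1 ⇒ r8c5=1.
Step 33. [r3c2∈{5}] nothing but 5 survives at r3c2. So r3c2=5.
Step 34. [r3c7∈{4}] r3c7's peers cover all but 4, so r3c7=4.
Step 35. [r6c5∈{3}] r6c5's peers cover all but 3 ⇒ r6c5=3.

Answer: 8 9 7 5 6 4 3 2 1 / 3 1 4 9 7 2 6 8 5 / 6 5 2 3 8 1 4 7 9 / 4 8 3 1 2 9 7 5 6 / 7 2 9 8 5 6 1 4 3 / 5 6 1 4 3 7 8 9 2 / 1 7 6 2 4 5 9 3 8 / 9 3 5 7 1 8 2 6 4 / 2 4 8 6 9 3 5 1 7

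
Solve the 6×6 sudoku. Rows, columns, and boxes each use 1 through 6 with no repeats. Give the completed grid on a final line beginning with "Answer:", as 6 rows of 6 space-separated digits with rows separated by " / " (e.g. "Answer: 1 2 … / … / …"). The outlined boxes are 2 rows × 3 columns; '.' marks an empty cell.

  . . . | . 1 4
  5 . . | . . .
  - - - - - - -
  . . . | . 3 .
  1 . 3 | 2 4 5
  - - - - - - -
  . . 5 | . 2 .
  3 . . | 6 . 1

Step 1. [r4c2∈{6}] only 6 remains possible at r4c2, so r4c2=6.
Step 2. [r2c3∈{1,2,4,6}] 1 has one home in col 3: r2c3 ⇒ r2c3=1.
Step 3. [r2c2∈{2,3,4}] 4 has one home in row 2: r2c2. So r2c2=4.
Step 4. [r6c3∈{2,4}] across row 6, 4 lands solely at r6c3 ⇒ r6c3=4.
Step 5. [r2c4∈{3}] r2c4 has the single candidate 3, so r2c4=3.
Step 6. [r3c3∈{2}] only 2 remains possible at r3c3. So r3c3=2.
Step 7. [r1c1∈{2,6}] in col 1, 2 fits only at r1c1 ⇒ r1c1=2.
Step 8. [r2c5∈{6}] r2c5 is down to just 6, so r2c5=6.
Step 9. [r3c6∈{6}] r3c6's peers cover all but 6 ⇒ r3c6=6.
Step 10. [r5c6∈{3}] nothing but 3 survives at r5c6 ⇒ r5c6=3.
Step 11. [r3c1∈{4}] only 4 remains possible at r3c1. So r3c1=4.
Step 12. [r5c1∈{6}] r5c1 is down to just 6 ⇒ r5c1=6.
Step 13. [r1c4∈{5}] only 5 remains possible at r1c4, so r1c4=5.
Step 14. [r6c2∈{2}] r6c2's peers cover all but 2 ⇒ r6c2=2.
Step 15. [r2c6∈{2}] nothing but 2 survives at r2c6. So r2c6=2.
Step 16. [r1c3∈{6}] only 6 remains possible at r1c3. So r1c3=6.
Step 17. [r1c2∈{3}] r1c2 has the single candidate 3 ⇒ r1c2=3.
Step 18. [r5c4∈{4}] only 4 remains possible at r5c4 ⇒ r5c4=4.
Step 19. [r3c4∈{1}] r3c4's peers cover all but 1. So r3c4=1.
Step 20. [r5c2∈{1}] nothing but 1 survives at r5c2. So r5c2=1.
Step 21. [r6c5∈{5}] r6c5's peers cover all but 5 ⇒ r6c5=5.
Step 22. [r3c2∈{5}] r3c2's peers cover all but 5. So r3c2=5.

Answer: 2 3 6 5 1 4 / 5 4 1 3 6 2 / 4 5 2 1 3 6 / 1 6 3 2 4 5 / 6 1 5 4 2 3 / 3 2 4 6 5 1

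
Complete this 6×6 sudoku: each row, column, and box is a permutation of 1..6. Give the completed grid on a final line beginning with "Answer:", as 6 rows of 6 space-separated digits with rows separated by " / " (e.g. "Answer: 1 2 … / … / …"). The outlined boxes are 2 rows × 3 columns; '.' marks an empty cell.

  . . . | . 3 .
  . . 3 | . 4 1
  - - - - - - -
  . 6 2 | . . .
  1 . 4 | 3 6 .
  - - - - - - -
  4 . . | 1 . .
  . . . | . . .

Step 1. [r4c2∈{5}] r4c2 has the single candidate 5, so r4c2=5.
Step 2. [r2c2∈{2}] nothing but 2 survives at r2c2 ⇒ r2c2=2.
Step 3. [r6c1∈{2,3,5,6}] in col 1, 2 fits only at r6c1, so r6c1=2.
Step 4. [r6c5∈{5}] r6c5 has the single candidate 5. So r6c5=5.
Step 5. [r1c4∈{2,5,6}] in col 4, 2 fits only at r1c4 ⇒ r1c4=2.
Step 6. [r5c2∈{3}] r5c2 is down to just 3, so r5c2=3.
Step 7. [r5c3∈{5,6}] 5 has one home in row 5: r5c3. So r5c3=5.
Step 8. [r5c6∈{2,6}] in row 5, 6 fits only at r5c6 ⇒ r5c6=6.
Step 9. [r1c6∈{5}] r1c6's peers cover all but 5 ⇒ r1c6=5.
Step 10. [r1c1∈{6}] nothing but 6 survives at r1c1, so r1c1=6.
Step 11. [r6c2∈{1}] r6c2's peers cover all but 1 ⇒ r6c2=1.
Step 12. [r3c6∈{4}] nothing but 4 survives at r3c6, so r3c6=4.
Step 13. [r2c4∈{6}] nothing but 6 survives at r2c4 ⇒ r2c4=6.
Step 14. [r1c3∈{1}] r1c3 is down to just 1, so r1c3=1.
Step 15. [r1c2∈{4}] only 4 remains possible at r1c2. So r1c2=4.
Step 16. [r6c4∈{4}] nothing but 4 survives at r6c4, so r6c4=4.
Step 17. [r6c6∈{3}] r6c6's peers cover all but 3 ⇒ r6c6=3.
Step 18. [r3c1∈{3}] only 3 remains possible at r3c1, so r3c1=3.
Step 19. [r3c4∈{5}] r3c4 is down to just 5, so r3c4=5.
Step 20. [r5c5∈{2}] r5c5 is down to just 2 ⇒ r5c5=2.
Step 21. [r2c1∈{5}] r2c1's peers cover all but 5 ⇒ r2c1=5.
Step 22. [r6c3∈{6}] r6c3 is down to just 6, so r6c3=6.
Step 23. [r3c5∈{1}] r3c5's peers cover all but 1, so r3c5=1.
Step 24. [r4c6∈{2}] nothing but 2 survives at r4c6 ⇒ r4c6=2.

Answer: 6 4 1 2 3 5 / 5 2 3 6 4 1 / 3 6 2 5 1 4 / 1 5 4 3 6 2 / 4 3 5 1 2 6 / 2 1 6 4 5 3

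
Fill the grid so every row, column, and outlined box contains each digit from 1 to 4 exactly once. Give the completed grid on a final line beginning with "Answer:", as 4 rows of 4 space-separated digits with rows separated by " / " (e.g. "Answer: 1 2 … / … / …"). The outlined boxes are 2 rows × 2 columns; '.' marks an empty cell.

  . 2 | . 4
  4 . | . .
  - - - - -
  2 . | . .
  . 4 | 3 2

Step 1. [r1c3∈{1}] r1c3 is down to just 1, so r1c3=1.
Step 2. [r3c2∈{1,3}] across row 3, 3 lands solely at r3c2, so r3c2=3.
Step 3. [r4c1∈{1}] nothing but 1 survives at r4c1. So r4c1=1.
Step 4. [r2c2∈{1}] nothing but 1 survives at r2c2. So r2c2=1.
Step 5. [r2c3∈{2}] r2c3's peers cover all but 2, so r2c3=2.
Step 6. [r3c3∈{4}] nothing but 4 survives at r3c3 ⇒ r3c3=4.
Step 7. [r2c4∈{3}] nothing but 3 survives at r2c4, so r2c4=3.
Step 8. [r1c1∈{3}] r1c1 has the single candidate 3 ⇒ r1c1=3.
Step 9. [r3c4∈{1}] r3c4 is down to just 1, so r3c4=1.

Answer: 3 2 1 4 / 4 1 2 3 / 2 3 4 1 / 1 4 3 2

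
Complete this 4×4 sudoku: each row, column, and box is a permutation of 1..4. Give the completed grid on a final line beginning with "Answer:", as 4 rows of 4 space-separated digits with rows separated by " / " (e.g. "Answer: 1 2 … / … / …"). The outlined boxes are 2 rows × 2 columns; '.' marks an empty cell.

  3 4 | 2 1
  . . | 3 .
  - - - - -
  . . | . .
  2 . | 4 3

Step 1. [r4c2∈{1}] nothing but 1 survives at r4c2, so r4c2=1.
Step 2. [r2c4∈{4}] r2c4 has the single candidate 4, so r2c4=4.
Step 3. [r3c3∈{1}] nothing but 1 survives at r3c3. So r3c3=1.
Step 4. [r2c2∈{2}] r2c2 is down to just 2 ⇒ r2c2=2.
Step 5. [r3c1∈{4}] r3c1 is down to just 4 ⇒ r3c1=4.
Step 6. [r3c4∈{2}] r3c4's peers cover all but 2. So r3c4=2.
Step 7. [r2c1∈{1}] r2c1 has the single candidate 1, so r2c1=1.
Step 8. [r3c2∈{3}] r3c2 has the single candidate 3 ⇒ r3c2=3.

Answer: 3 4 2 1 / 1 2 3 4 / 4 3 1 2 / 2 1 4 3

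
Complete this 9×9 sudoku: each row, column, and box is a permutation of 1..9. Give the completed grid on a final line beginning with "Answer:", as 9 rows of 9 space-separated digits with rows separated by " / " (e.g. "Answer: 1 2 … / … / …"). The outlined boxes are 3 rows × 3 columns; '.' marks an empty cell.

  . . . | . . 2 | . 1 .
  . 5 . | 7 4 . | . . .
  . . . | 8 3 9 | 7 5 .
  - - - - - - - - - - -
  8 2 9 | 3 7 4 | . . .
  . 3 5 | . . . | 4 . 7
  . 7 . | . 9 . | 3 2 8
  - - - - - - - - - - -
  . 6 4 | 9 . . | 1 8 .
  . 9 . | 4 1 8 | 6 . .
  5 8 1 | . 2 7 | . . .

Step 1. [r6c3∈{6}] nothing but 6 survives at r6c3, so r6c3=6.
Step 2. [r2c7∈{2,8,9}] col 7 places 2 nowhere but r2c7. So r2c7=2.
Step 3. [r5c1∈{1}] only 1 remains possible at r5c1. So r5c1=1.
Step 4. [r7c1∈{2,3,7}] r7c1 is the only open cell in row 7 admitting 7, so r7c1=7.
Step 5. [r8c9∈{2,3,5}] row 8 places 5 nowhere but r8c9 ⇒ r8c9=5.
Step 6. [r5c6∈{6}] r5c6's peers cover all but 6. So r5c6=6.
Step 7. [r1c5∈{5,6}] across col 5, 6 lands solely at r1c5, so r1c5=6.
Step 8. [r1c2∈{4}] r1c2's peers cover all but 4. So r1c2=4.
Step 9. [r9c7∈{9}] r9c7 has the single candidate 9, so r9c7=9.
Step 10. [r4c8∈{6}] r4c8 has the single candidate 6, so r4c8=6.
Step 11. [r2c3∈{3,8}] in row 2, 8 fits only at r2c3 ⇒ r2c3=8.
Step 12. [r9c8∈{3,4}] r9c8 is the only open cell in col 8 admitting 4 ⇒ r9c8=4.
Step 13. [r9c9∈{3}] nothing but 3 survives at r9c9, so r9c9=3.
Step 14. [r1c9∈{9}] nothing but 9 survives at r1c9 ⇒ r1c9=9.
Step 15. [r1c1∈{3}] r1c1 is down to just 3 ⇒ r1c1=3.
Step 16. [r3c3∈{2}] r3c3 is down to just 2 ⇒ r3c3=2.
Step 17. [r6c4∈{1,5}] r6c4 is the only open cell in col 4 admitting 1 ⇒ r6c4=1.
Step 18. [r2c9∈{6}] only 6 remains possible at r2c9, so r2c9=6.
Step 19. [r6c6∈{5}] only 5 remains possible at r6c6. So r6c6=5.
Step 20. [r5c5∈{8}] r5c5 is down to just 8 ⇒ r5c5=8.
Step 21. [r3c9∈{4}] r3c9's peers cover all but 4 ⇒ r3c9=4.
Step 22. [r1c4∈{5}] nothing but 5 survives at r1c4, so r1c4=5.
Step 23. [r3c2∈{1}] r3c2 has the single candidate 1. So r3c2=1.
Step 24. [r7c5∈{5}] r7c5 is down to just 5 ⇒ r7c5=5.
Step 25. [r8c1∈{2}] r8c1's peers cover all but 2, so r8c1=2.
Step 26. [r7c6∈{3}] only 3 remains possible at r7c6, so r7c6=3.
Step 27. [r5c8∈{9}] r5c8 has the single candidate 9. So r5c8=9.
Step 28. [r1c7∈{8}] r1c7's peers cover all but 8. So r1c7=8.
Step 29. [r1c3∈{7}] r1c3's peers cover all but 7. So r1c3=7.
Step 30. [r9c4∈{6}] r9c4's peers cover all but 6, so r9c4=6.
Step 31. [r2c8∈{3}] r2c8 has the single candidate 3. So r2c8=3.
Step 32. [r3c1∈{6}] only 6 remains possible at r3c1 ⇒ r3c1=6.
Step 33. [r2c6∈{1}] r2c6's peers cover all but 1. So r2c6=1.
Step 34. [r6c1∈{4}] r6c1 has the single candidate 4. So r6c1=4.
Step 35. [r8c3∈{3}] r8c3 is down to just 3, so r8c3=3.
Step 36. [r2c1∈{9}] nothing but 9 survives at r2c1. So r2c1=9.
Step 37. [r7c9∈{2}] r7c9's peers cover all but 2. So r7c9=2.
Step 38. [r4c7∈{5}] r4c7 is down to just 5, so r4c7=5.
Step 39. [r4c9∈{1}] r4c9's peers cover all but 1, so r4c9=1.
Step 40. [r5c4∈{2}] r5c4 has the single candidate 2, so r5c4=2.
Step 41. [r8c8∈{7}] r8c8 is down to just 7, so r8c8=7.

Answer: 3 4 7 5 6 2 8 1 9 / 9 5 8 7 4 1 2 3 6 / 6 1 2 8 3 9 7 5 4 / 8 2 9 3 7 4 5 6 1 / 1 3 5 2 8 6 4 9 7 / 4 7 6 1 9 5 3 2 8 / 7 6 4 9 5 3 1 8 2 / 2 9 3 4 1 8 6 7 5 / 5 8 1 6 2 7 9 4 3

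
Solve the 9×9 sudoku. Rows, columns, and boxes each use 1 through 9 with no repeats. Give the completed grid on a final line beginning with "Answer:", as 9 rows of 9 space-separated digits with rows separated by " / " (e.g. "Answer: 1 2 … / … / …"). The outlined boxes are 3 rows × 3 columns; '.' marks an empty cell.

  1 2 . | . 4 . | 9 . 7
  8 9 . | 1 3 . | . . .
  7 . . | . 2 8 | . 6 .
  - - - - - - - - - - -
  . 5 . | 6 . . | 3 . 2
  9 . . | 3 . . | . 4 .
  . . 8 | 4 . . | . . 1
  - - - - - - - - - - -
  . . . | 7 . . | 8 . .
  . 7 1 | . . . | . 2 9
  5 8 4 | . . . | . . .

Step 1. [r2c8∈{5}] nothing but 5 survives at r2c8 ⇒ r2c8=5.
Step 2. [r7c3∈{2,3,6,9}] in col 3, 9 fits only at r7c3, so r7c3=9.
Step 3. [r7c1∈{2,3,6}] r7c1 is the only open cell in box 7 admitting 2, so r7c1=2.
Step 4. [r6c6∈{2,5,7,9}] 2 has one home in row 6: r6c6 ⇒ r6c6=2.
Step 5. [r4c3∈{7}] only 7 remains possible at r4c3, so r4c3=7.
Step 6. [r5c9∈{5,6,8}] in col 9, 8 fits only at r5c9. So r5c9=8.
Step 7. [r7c9∈{3,4,5,6}] r7c9 is the only open cell in col 9 admitting 5 ⇒ r7c9=5.
Step 8. [r9c9∈{3,6}] in col 9, 6 fits only at r9c9, so r9c9=6.
Step 9. [r7c6∈{1,3,4,6}] row 7 places 4 nowhere but r7c6 ⇒ r7c6=4.
Step 10. [r3c9∈{3,4}] across col 9, 3 lands solely at r3c9. So r3c9=3.
Step 11. [r1c4∈{5}] r1c4 has the single candidate 5 ⇒ r1c4=5.
Step 12. [r1c6∈{6}] r1c6's peers cover all but 6 ⇒ r1c6=6.
Step 13. [r4c8∈{9}] r4c8's peers cover all but 9 ⇒ r4c8=9.
Step 14. [r6c8∈{7}] nothing but 7 survives at r6c8 ⇒ r6c8=7.
Step 15. [r4c6∈{1}] nothing but 1 survives at r4c6 ⇒ r4c6=1.
Step 16. [r9c6∈{3,9}] across col 6, 9 lands solely at r9c6, so r9c6=9.
Step 17. [r9c5∈{1}] only 1 remains possible at r9c5 ⇒ r9c5=1.
Step 18. [r8c7∈{4}] r8c7 has the single candidate 4, so r8c7=4.
Step 19. [r5c5∈{5,7}] across col 5, 7 lands solely at r5c5 ⇒ r5c5=7.
Step 20. [r5c6∈{5}] r5c6's peers cover all but 5. So r5c6=5.
Step 21. [r5c7∈{6}] nothing but 6 survives at r5c7 ⇒ r5c7=6.
Step 22. [r8c5∈{5,6,8}] row 8 places 5 nowhere but r8c5 ⇒ r8c5=5.
Step 23. [r8c1∈{3,6}] in row 8, 6 fits only at r8c1. So r8c1=6.
Step 24. [r7c2∈{3}] r7c2 is down to just 3, so r7c2=3.
Step 25. [r9c7∈{7}] r9c7 has the single candidate 7 ⇒ r9c7=7.
Step 26. [r6c2∈{6}] only 6 remains possible at r6c2, so r6c2=6.
Step 27. [r6c1∈{3}] only 3 remains possible at r6c1. So r6c1=3.
Step 28. [r3c2∈{4}] r3c2 has the single candidate 4 ⇒ r3c2=4.
Step 29. [r2c7∈{2}] only 2 remains possible at r2c7. So r2c7=2.
Step 30. [r5c2∈{1}] r5c2 is down to just 1, so r5c2=1.
Step 31. [r4c1∈{4}] r4c1 has the single candidate 4, so r4c1=4.
Step 32. [r4c5∈{8}] r4c5's peers cover all but 8 ⇒ r4c5=8.
Step 33. [r7c5∈{6}] r7c5 has the single candidate 6 ⇒ r7c5=6.
Step 34. [r8c4∈{8}] r8c4 has the single candidate 8. So r8c4=8.
Step 35. [r3c4∈{9}] only 9 remains possible at r3c4. So r3c4=9.
Step 36. [r5c3∈{2}] r5c3 has the single candidate 2 ⇒ r5c3=2.
Step 37. [r2c3∈{6}] r2c3 is down to just 6, so r2c3=6.
Step 38. [r1c3∈{3}] nothing but 3 survives at r1c3 ⇒ r1c3=3.
Step 39. [r8c6∈{3}] nothing but 3 survives at r8c6, so r8c6=3.
Step 40. [r2c6∈{7}] r2c6's peers cover all but 7. So r2c6=7.
Step 41. [r9c8∈{3}] r9c8 has the single candidate 3, so r9c8=3.
Step 42. [r6c7∈{5}] only 5 remains possible at r6c7 ⇒ r6c7=5.
Step 43. [r2c9∈{4}] only 4 remains possible at r2c9, so r2c9=4.
Step 44. [r6c5∈{9}] r6c5 has the single candidate 9, so r6c5=9.
Step 45. [r1c8∈{8}] r1c8 has the single candidate 8 ⇒ r1c8=8.
Step 46. [r7c8∈{1}] only 1 remains possible at r7c8. So r7c8=1.
Step 47. [r3c3∈{5}] r3c3 has the single candidate 5, so r3c3=5.
Step 48. [r9c4∈{2}] r9c4 has the single candidate 2. So r9c4=2.
Step 49. [r3c7∈{1}] r3c7 has the single candidate 1 ⇒ r3c7=1.

Answer: 1 2 3 5 4 6 9 8 7 / 8 9 6 1 3 7 2 5 4 / 7 4 5 9 2 8 1 6 3 / 4 5 7 6 8 1 3 9 2 / 9 1 2 3 7 5 6 4 8 / 3 6 8 4 9 2 5 7 1 / 2 3 9 7 6 4 8 1 5 / 6 7 1 8 5 3 4 2 9 / 5 8 4 2 1 9 7 3 6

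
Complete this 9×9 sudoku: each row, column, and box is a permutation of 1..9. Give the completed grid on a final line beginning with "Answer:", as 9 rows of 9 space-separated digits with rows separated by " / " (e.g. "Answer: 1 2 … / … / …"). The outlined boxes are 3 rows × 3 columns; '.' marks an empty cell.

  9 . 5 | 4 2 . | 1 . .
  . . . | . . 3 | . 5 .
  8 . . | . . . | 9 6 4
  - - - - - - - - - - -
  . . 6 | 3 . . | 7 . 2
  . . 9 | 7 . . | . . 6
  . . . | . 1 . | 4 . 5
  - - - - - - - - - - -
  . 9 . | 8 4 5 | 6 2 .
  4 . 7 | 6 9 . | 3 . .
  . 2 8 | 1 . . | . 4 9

Step 1. [r5c7∈{8}] only 8 remains possible at r5c7. So r5c7=8.
Step 2. [r1c8∈{3,7,8}] 7 has one home in col 8: r1c8 ⇒ r1c8=7.
Step 3. [r6c4∈{2,9}] col 4 places 2 nowhere but r6c4. So r6c4=2.
Step 4. [r6c3∈{3}] r6c3 is down to just 3 ⇒ r6c3=3.
Step 5. [r2c5∈{6,7,8}] 6 has one home in col 5: r2c5. So r2c5=6.
Step 6. [r7c3∈{1}] r7c3's peers cover all but 1, so r7c3=1.
Step 7. [r5c5∈{5}] only 5 remains possible at r5c5, so r5c5=5.
Step 8. [r3c2∈{1,3,7}] row 3 places 3 nowhere but r3c2, so r3c2=3.
Step 9. [r4c5∈{8}] nothing but 8 survives at r4c5. So r4c5=8.
Step 10. [r8c8∈{1,8}] in col 8, 8 fits only at r8c8, so r8c8=8.
Step 11. [r8c2∈{5}] only 5 remains possible at r8c2, so r8c2=5.
Step 12. [r6c1∈{7}] nothing but 7 survives at r6c1. So r6c1=7.
Step 13. [r9c6∈{7}] only 7 remains possible at r9c6, so r9c6=7.
Step 14. [r6c8∈{9}] only 9 remains possible at r6c8. So r6c8=9.
Step 15. [r4c8∈{1}] r4c8's peers cover all but 1. So r4c8=1.
Step 16. [r4c2∈{4}] nothing but 4 survives at r4c2, so r4c2=4.
Step 17. [r3c3∈{2}] r3c3's peers cover all but 2 ⇒ r3c3=2.
Step 18. [r2c1∈{1}] r2c1 is down to just 1. So r2c1=1.
Step 19. [r9c1∈{3,6}] across row 9, 6 lands solely at r9c1. So r9c1=6.
Step 20. [r1c6∈{8}] r1c6's peers cover all but 8 ⇒ r1c6=8.
Step 21. [r7c9∈{7}] r7c9 is down to just 7. So r7c9=7.
Step 22. [r1c9∈{3}] nothing but 3 survives at r1c9. So r1c9=3.
Step 23. [r8c9∈{1}] only 1 remains possible at r8c9 ⇒ r8c9=1.
Step 24. [r6c2∈{8}] r6c2's peers cover all but 8, so r6c2=8.
Step 25. [r5c2∈{1}] only 1 remains possible at r5c2 ⇒ r5c2=1.
Step 26. [r1c2∈{6}] nothing but 6 survives at r1c2. So r1c2=6.
Step 27. [r9c7∈{5}] r9c7 is down to just 5. So r9c7=5.
Step 28. [r5c8∈{3}] r5c8's peers cover all but 3, so r5c8=3.
Step 29. [r3c5∈{7}] r3c5 is down to just 7 ⇒ r3c5=7.
Step 30. [r3c4∈{5}] r3c4's peers cover all but 5, so r3c4=5.
Step 31. [r5c1∈{2}] r5c1 has the single candidate 2, so r5c1=2.
Step 32. [r2c2∈{7}] nothing but 7 survives at r2c2 ⇒ r2c2=7.
Step 33. [r4c1∈{5}] only 5 remains possible at r4c1 ⇒ r4c1=5.
Step 34. [r9c5∈{3}] r9c5's peers cover all but 3, so r9c5=3.
Step 35. [r2c9∈{8}] nothing but 8 survives at r2c9, so r2c9=8.
Step 36. [r7c1∈{3}] only 3 remains possible at r7c1 ⇒ r7c1=3.
Step 37. [r8c6∈{2}] r8c6's peers cover all but 2. So r8c6=2.
Step 38. [r3c6∈{1}] r3c6 has the single candidate 1 ⇒ r3c6=1.
Step 39. [r2c4∈{9}] r2c4's peers cover all but 9 ⇒ r2c4=9.
Step 40. [r6c6∈{6}] nothing but 6 survives at r6c6 ⇒ r6c6=6.
Step 41. [r2c3∈{4}] r2c3's peers cover all but 4. So r2c3=4.
Step 42. [r2c7∈{2}] r2c7 has the single candidate 2, so r2c7=2.
Step 43. [r4c6∈{9}] only 9 remains possible at r4c6, so r4c6=9.
Step 44. [r5c6∈{4}] only 4 remains possible at r5c6, so r5c6=4.

Answer: 9 6 5 4 2 8 1 7 3 / 1 7 4 9 6 3 2 5 8 / 8 3 2 5 7 1 9 6 4 / 5 4 6 3 8 9 7 1 2 / 2 1 9 7 5 4 8 3 6 / 7 8 3 2 1 6 4 9 5 / 3 9 1 8 4 5 6 2 7 / 4 5 7 6 9 2 3 8 1 / 6 2 8 1 3 7 5 4 9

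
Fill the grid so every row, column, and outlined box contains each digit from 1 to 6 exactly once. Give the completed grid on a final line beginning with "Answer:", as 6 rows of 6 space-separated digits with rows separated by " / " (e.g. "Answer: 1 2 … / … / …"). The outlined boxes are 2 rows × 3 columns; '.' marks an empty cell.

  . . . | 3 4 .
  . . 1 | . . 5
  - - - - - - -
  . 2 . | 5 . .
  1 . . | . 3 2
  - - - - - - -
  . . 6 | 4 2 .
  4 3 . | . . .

Step 1. [r2c5∈{6}] r2c5 has the single candidate 6. So r2c5=6.
Step 2. [r6c4∈{1,6}] col 4 places 1 nowhere but r6c4 ⇒ r6c4=1.
Step 3. [r5c1∈{5}] only 5 remains possible at r5c1. So r5c1=5.
Step 4. [r3c6∈{1,4,6}] in col 6, 4 fits only at r3c6. So r3c6=4.
Step 5. [r3c1∈{3,6}] 6 has one home in row 3: r3c1. So r3c1=6.
Step 6. [r4c3∈{4,5}] across col 3, 4 lands solely at r4c3, so r4c3=4.
Step 7. [r1c3∈{2,5}] col 3 places 5 nowhere but r1c3, so r1c3=5.
Step 8. [r1c1∈{2}] r1c1 has the single candidate 2 ⇒ r1c1=2.
Step 9. [r1c2∈{6}] only 6 remains possible at r1c2 ⇒ r1c2=6.
Step 10. [r1c6∈{1}] r1c6 has the single candidate 1, so r1c6=1.
Step 11. [r6c6∈{6}] r6c6 is down to just 6. So r6c6=6.
Step 12. [r2c1∈{3}] r2c1's peers cover all but 3, so r2c1=3.
Step 13. [r5c6∈{3}] r5c6 has the single candidate 3. So r5c6=3.
Step 14. [r4c4∈{6}] only 6 remains possible at r4c4 ⇒ r4c4=6.
Step 15. [r4c2∈{5}] r4c2's peers cover all but 5. So r4c2=5.
Step 16. [r3c5∈{1}] r3c5's peers cover all but 1, so r3c5=1.
Step 17. [r5c2∈{1}] r5c2's peers cover all but 1, so r5c2=1.
Step 18. [r2c4∈{2}] nothing but 2 survives at r2c4, so r2c4=2.
Step 19. [r6c5∈{5}] r6c5's peers cover all but 5, so r6c5=5.
Step 20. [r6c3∈{2}] only 2 remains possible at r6c3 ⇒ r6c3=2.
Step 21. [r2c2∈{4}] r2c2 has the single candidate 4. So r2c2=4.
Step 22. [r3c3∈{3}] only 3 remains possible at r3c3, so r3c3=3.

Answer: 2 6 5 3 4 1 / 3 4 1 2 6 5 / 6 2 3 5 1 4 / 1 5 4 6 3 2 / 5 1 6 4 2 3 / 4 3 2 1 5 6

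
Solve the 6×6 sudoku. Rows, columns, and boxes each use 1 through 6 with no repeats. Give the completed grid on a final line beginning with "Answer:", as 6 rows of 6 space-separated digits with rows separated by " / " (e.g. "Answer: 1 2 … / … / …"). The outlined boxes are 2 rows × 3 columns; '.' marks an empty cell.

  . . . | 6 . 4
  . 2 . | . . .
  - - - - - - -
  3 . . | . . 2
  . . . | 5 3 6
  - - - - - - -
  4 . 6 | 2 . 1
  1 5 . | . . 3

Step 1. [r2c3∈{1,3,4,5}] r2c3 is the only open cell in row 2 admitting 4 ⇒ r2c3=4.
Step 2. [r2c6∈{5}] r2c6 has the single candidate 5 ⇒ r2c6=5.
Step 3. [r2c5∈{1}] r2c5 is down to just 1, so r2c5=1.
Step 4. [r3c4∈{1,4}] in col 4, 1 fits only at r3c4. So r3c4=1.
Step 5. [r1c3∈{1,3,5}] col 3 places 3 nowhere but r1c3 ⇒ r1c3=3.
Step 6. [r3c5∈{4}] r3c5 has the single candidate 4 ⇒ r3c5=4.
Step 7. [r4c3∈{1,2}] in col 3, 1 fits only at r4c3. So r4c3=1.
Step 8. [r6c3∈{2}] only 2 remains possible at r6c3 ⇒ r6c3=2.
Step 9. [r1c5∈{2}] only 2 remains possible at r1c5, so r1c5=2.
Step 10. [r6c4∈{4}] r6c4 has the single candidate 4 ⇒ r6c4=4.
Step 11. [r2c1∈{6}] r2c1's peers cover all but 6, so r2c1=6.
Step 12. [r1c1∈{5}] nothing but 5 survives at r1c1 ⇒ r1c1=5.
Step 13. [r6c5∈{6}] r6c5's peers cover all but 6. So r6c5=6.
Step 14. [r5c2∈{3}] nothing but 3 survives at r5c2, so r5c2=3.
Step 15. [r4c1∈{2}] only 2 remains possible at r4c1. So r4c1=2.
Step 16. [r3c3∈{5}] r3c3's peers cover all but 5 ⇒ r3c3=5.
Step 17. [r4c2∈{4}] r4c2 has the single candidate 4, so r4c2=4.
Step 18. [r5c5∈{5}] nothing but 5 survives at r5c5. So r5c5=5.
Step 19. [r3c2∈{6}] nothing but 6 survives at r3c2 ⇒ r3c2=6.
Step 20. [r2c4∈{3}] r2c4 has the single candidate 3 ⇒ r2c4=3.
Step 21. [r1c2∈{1}] r1c2's peers cover all but 1 ⇒ r1c2=1.

Answer: 5 1 3 6 2 4 / 6 2 4 3 1 5 / 3 6 5 1 4 2 / 2 4 1 5 3 6 / 4 3 6 2 5 1 / 1 5 2 4 6 3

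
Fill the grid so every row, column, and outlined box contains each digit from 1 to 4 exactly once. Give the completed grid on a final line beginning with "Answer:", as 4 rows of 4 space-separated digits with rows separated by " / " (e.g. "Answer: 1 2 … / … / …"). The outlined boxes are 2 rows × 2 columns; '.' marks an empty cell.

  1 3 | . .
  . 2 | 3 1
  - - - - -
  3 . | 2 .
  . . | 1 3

Step 1. [r3c4∈{4}] r3c4 is down to just 4 ⇒ r3c4=4.
Step 2. [r4c1∈{2,4}] across row 4, 2 lands solely at r4c1, so r4c1=2.
Step 3. [r2c1∈{4}] only 4 remains possible at r2c1 ⇒ r2c1=4.
Step 4. [r4c2∈{4}] r4c2 has the single candidate 4. So r4c2=4.
Step 5. [r3c2∈{1}] only 1 remains possible at r3c2 ⇒ r3c2=1.
Step 6. [r1c4∈{2}] r1c4 is down to just 2. So r1c4=2.
Step 7. [r1c3∈{4}] nothing but 4 survives at r1c3, so r1c3=4.

Answer: 1 3 4 2 / 4 2 3 1 / 3 1 2 4 / 2 4 1 3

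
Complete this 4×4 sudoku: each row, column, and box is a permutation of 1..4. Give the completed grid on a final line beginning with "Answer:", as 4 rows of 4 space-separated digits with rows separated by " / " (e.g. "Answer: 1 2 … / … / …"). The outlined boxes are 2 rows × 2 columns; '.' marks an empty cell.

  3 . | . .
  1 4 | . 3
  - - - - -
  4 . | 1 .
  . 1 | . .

Step 1. [r3c4∈{2}] r3c4's peers cover all but 2, so r3c4=2.
Step 2. [r4c4∈{4}] r4c4 is down to just 4. So r4c4=4.
Step 3. [r1c2∈{2}] r1c2 has the single candidate 2 ⇒ r1c2=2.
Step 4. [r3c2∈{3}] r3c2 is down to just 3 ⇒ r3c2=3.
Step 5. [r2c3∈{2}] r2c3's peers cover all but 2. So r2c3=2.
Step 6. [r1c4∈{1}] only 1 remains possible at r1c4 ⇒ r1c4=1.
Step 7. [r1c3∈{4}] r1c3's peers cover all but 4 ⇒ r1c3=4.
Step 8. [r4c3∈{3}] r4c3 has the single candidate 3, so r4c3=3.
Step 9. [r4c1∈{2}] nothing but 2 survives at r4c1. So r4c1=2.

Answer: 3 2 4 1 / 1 4 2 3 / 4 3 1 2 / 2 1 3 4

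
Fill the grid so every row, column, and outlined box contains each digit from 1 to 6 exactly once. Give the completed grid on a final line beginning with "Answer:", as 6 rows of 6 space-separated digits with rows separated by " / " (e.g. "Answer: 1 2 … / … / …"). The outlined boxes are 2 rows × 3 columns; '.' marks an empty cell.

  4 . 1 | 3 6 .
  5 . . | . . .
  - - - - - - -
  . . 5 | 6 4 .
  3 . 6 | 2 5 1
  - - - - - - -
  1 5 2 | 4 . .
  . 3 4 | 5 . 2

Step 1. [r2c5∈{1,2}] 2 has one home in col 5: r2c5 ⇒ r2c5=2.
Step 2. [r5c6∈{3,6}] r5c6 is the only open cell in row 5 admitting 6, so r5c6=6.
Step 3. [r1c2∈{2}] r1c2 has the single candidate 2. So r1c2=2.
Step 4. [r2c6∈{4}] nothing but 4 survives at r2c6 ⇒ r2c6=4.
Step 5. [r4c2∈{4}] only 4 remains possible at r4c2 ⇒ r4c2=4.
Step 6. [r5c5∈{3}] nothing but 3 survives at r5c5 ⇒ r5c5=3.
Step 7. [r6c5∈{1}] r6c5 is down to just 1, so r6c5=1.
Step 8. [r3c6∈{3}] only 3 remains possible at r3c6 ⇒ r3c6=3.
Step 9. [r2c4∈{1}] only 1 remains possible at r2c4, so r2c4=1.
Step 10. [r3c1∈{2}] nothing but 2 survives at r3c1, so r3c1=2.
Step 11. [r2c3∈{3}] r2c3 has the single candidate 3 ⇒ r2c3=3.
Step 12. [r3c2∈{1}] r3c2's peers cover all but 1. So r3c2=1.
Step 13. [r2c2∈{6}] only 6 remains possible at r2c2, so r2c2=6.
Step 14. [r6c1∈{6}] only 6 remains possible at r6c1. So r6c1=6.
Step 15. [r1c6∈{5}] only 5 remains possible at r1c6 ⇒ r1c6=5.

Answer: 4 2 1 3 6 5 / 5 6 3 1 2 4 / 2 1 5 6 4 3 / 3 4 6 2 5 1 / 1 5 2 4 3 6 / 6 3 4 5 1 2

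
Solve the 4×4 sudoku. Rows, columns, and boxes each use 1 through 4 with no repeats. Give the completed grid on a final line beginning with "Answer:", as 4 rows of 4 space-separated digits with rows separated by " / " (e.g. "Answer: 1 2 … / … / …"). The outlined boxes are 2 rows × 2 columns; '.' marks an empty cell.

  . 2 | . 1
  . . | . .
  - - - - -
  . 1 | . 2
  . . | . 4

Step 1. [r3c3∈{3}] r3c3 has the single candidate 3. So r3c3=3.
Step 2. [r1c1∈{3,4}] r1c1 is the only open cell in row 1 admitting 3, so r1c1=3.
Step 3. [r2c2∈{4}] r2c2 has the single candidate 4 ⇒ r2c2=4.
Step 4. [r1c3∈{4}] r1c3 has the single candidate 4. So r1c3=4.
Step 5. [r2c1∈{1}] nothing but 1 survives at r2c1 ⇒ r2c1=1.
Step 6. [r4c2∈{3}] r4c2 has the single candidate 3 ⇒ r4c2=3.
Step 7. [r2c3∈{2}] r2c3's peers cover all but 2 ⇒ r2c3=2.
Step 8. [r4c3∈{1}] r4c3 has the single candidate 1. So r4c3=1.
Step 9. [r3c1∈{4}] r3c1 is down to just 4, so r3c1=4.
Step 10. [r4c1∈{2}] r4c1's peers cover all but 2 ⇒ r4c1=2.
Step 11. [r2c4∈{3}] r2c4 has the single candidate 3 ⇒ r2c4=3.

Answer: 3 2 4 1 / 1 4 2 3 / 4 1 3 2 / 2 3 1 4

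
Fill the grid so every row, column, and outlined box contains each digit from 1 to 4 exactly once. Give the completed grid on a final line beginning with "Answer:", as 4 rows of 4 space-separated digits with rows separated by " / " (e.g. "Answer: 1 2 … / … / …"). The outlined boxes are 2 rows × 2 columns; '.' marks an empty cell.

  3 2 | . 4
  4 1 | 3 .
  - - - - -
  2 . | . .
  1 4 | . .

Step 1. [r3c4∈{1,3}] r3c4 is the only open cell in col 4 admitting 1, so r3c4=1.
Step 2. [r2c4∈{2}] r2c4's peers cover all but 2. So r2c4=2.
Step 3. [r3c3∈{4}] r3c3 has the single candidate 4. So r3c3=4.
Step 4. [r1c3∈{1}] r1c3's peers cover all but 1, so r1c3=1.
Step 5. [r3c2∈{3}] r3c2's peers cover all but 3 ⇒ r3c2=3.
Step 6. [r4c3∈{2}] r4c3 is down to just 2 ⇒ r4c3=2.
Step 7. [r4c4∈{3}] r4c4 is down to just 3 ⇒ r4c4=3.

Answer: 3 2 1 4 / 4 1 3 2 / 2 3 4 1 / 1 4 2 3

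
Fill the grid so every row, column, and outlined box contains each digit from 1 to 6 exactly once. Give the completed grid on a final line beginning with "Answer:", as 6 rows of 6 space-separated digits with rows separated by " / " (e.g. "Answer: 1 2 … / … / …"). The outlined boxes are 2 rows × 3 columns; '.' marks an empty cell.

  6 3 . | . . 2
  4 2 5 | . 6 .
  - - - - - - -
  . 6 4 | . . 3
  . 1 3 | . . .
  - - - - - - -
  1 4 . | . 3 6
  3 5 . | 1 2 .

Step 1. [r4c6∈{4,5}] col 6 places 5 nowhere but r4c6 ⇒ r4c6=5.
Step 2. [r1c5∈{1,4,5}] across col 5, 5 lands solely at r1c5, so r1c5=5.
Step 3. [r4c1∈{2}] only 2 remains possible at r4c1. So r4c1=2.
Step 4. [r1c4∈{4}] r1c4 is down to just 4. So r1c4=4.
Step 5. [r4c5∈{4}] nothing but 4 survives at r4c5 ⇒ r4c5=4.
Step 6. [r3c4∈{2}] r3c4's peers cover all but 2, so r3c4=2.
Step 7. [r5c4∈{5}] r5c4 has the single candidate 5, so r5c4=5.
Step 8. [r1c3∈{1}] only 1 remains possible at r1c3. So r1c3=1.
Step 9. [r6c3∈{6}] r6c3 is down to just 6, so r6c3=6.
Step 10. [r6c6∈{4}] r6c6 is down to just 4, so r6c6=4.
Step 11. [r2c4∈{3}] r2c4 has the single candidate 3, so r2c4=3.
Step 12. [r2c6∈{1}] r2c6's peers cover all but 1. So r2c6=1.
Step 13. [r3c5∈{1}] r3c5's peers cover all but 1, so r3c5=1.
Step 14. [r3c1∈{5}] r3c1 has the single candidate 5 ⇒ r3c1=5.
Step 15. [r5c3∈{2}] r5c3 is down to just 2. So r5c3=2.
Step 16. [r4c4∈{6}] nothing but 6 survives at r4c4, so r4c4=6.

Answer: 6 3 1 4 5 2 / 4 2 5 3 6 1 / 5 6 4 2 1 3 / 2 1 3 6 4 5 / 1 4 2 5 3 6 / 3 5 6 1 2 4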